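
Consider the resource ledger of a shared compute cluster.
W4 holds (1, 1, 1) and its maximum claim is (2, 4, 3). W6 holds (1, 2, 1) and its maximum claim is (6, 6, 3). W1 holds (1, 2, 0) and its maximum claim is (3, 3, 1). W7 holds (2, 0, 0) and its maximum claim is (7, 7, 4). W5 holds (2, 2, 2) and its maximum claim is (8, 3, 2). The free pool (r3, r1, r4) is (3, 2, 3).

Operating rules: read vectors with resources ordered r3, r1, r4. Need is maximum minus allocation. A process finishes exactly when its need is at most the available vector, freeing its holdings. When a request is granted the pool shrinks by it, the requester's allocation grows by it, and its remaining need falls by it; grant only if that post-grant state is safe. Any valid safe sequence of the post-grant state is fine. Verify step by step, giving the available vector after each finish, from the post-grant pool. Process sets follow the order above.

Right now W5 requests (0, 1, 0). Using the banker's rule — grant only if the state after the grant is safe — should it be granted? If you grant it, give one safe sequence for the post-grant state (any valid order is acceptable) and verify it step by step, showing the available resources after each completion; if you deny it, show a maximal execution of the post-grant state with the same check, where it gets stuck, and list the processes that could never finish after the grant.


GRANT — the state after the grant stays safe, e.g. via W1, W4, W6, W5, W7.
Key observation: the transfer keeps a workable pool ((3, 1, 3)); W1 starts the safe sequence.
Check on the post-grant state, step by step:
  pool = (3, 1, 3)
  W1: need (2, 1, 1) fits (3, 1, 3); releases (1, 2, 0), pool now (4, 3, 3)
  W4: need (1, 3, 2) fits (4, 3, 3); releases (1, 1, 1), pool now (5, 4, 4)
  W6: need (5, 4, 2) fits (5, 4, 4); releases (1, 2, 1), pool now (6, 6, 5)
  W5: need (6, 0, 0) fits (6, 6, 5); releases (2, 3, 2), pool now (8, 9, 7)
  W7: need (5, 7, 4) fits (8, 9, 7); releases (2, 0, 0), pool now (10, 9, 7)


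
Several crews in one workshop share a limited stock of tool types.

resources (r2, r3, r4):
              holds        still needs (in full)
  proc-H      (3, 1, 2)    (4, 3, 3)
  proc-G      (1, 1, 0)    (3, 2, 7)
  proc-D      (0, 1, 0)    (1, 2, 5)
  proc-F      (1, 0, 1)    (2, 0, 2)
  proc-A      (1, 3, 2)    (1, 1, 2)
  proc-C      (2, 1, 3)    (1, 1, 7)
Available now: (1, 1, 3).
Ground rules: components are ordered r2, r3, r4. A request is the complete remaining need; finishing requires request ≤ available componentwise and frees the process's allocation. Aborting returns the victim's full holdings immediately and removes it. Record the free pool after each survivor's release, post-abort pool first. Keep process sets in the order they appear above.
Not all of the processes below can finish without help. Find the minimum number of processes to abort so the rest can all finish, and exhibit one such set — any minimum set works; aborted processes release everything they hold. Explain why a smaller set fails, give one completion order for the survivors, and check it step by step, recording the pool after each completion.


Minimum abort set: proc-G.
Key observation: proc-H could never have finished before the abort; with (1, 1, 0) returned by proc-G, it fits at step 3.
Why nothing smaller works: aborting no one leaves the state deadlocked as given.
The survivors complete as proc-A, proc-F, proc-H, proc-D, proc-C. Verifying each step (starting from the post-abort pool):
  pool = (2, 2, 3)
  proc-A needs (1, 1, 2) <= (2, 2, 3) -> finishes; pool += (1, 3, 2) = (3, 5, 5)
  proc-F needs (2, 0, 2) <= (3, 5, 5) -> finishes; pool += (1, 0, 1) = (4, 5, 6)
  proc-H needs (4, 3, 3) <= (4, 5, 6) -> finishes; pool += (3, 1, 2) = (7, 6, 8)
  proc-D needs (1, 2, 5) <= (7, 6, 8) -> finishes; pool += (0, 1, 0) = (7, 7, 8)
  proc-C needs (1, 1, 7) <= (7, 7, 8) -> finishes; pool += (2, 1, 3) = (9, 8, 11)


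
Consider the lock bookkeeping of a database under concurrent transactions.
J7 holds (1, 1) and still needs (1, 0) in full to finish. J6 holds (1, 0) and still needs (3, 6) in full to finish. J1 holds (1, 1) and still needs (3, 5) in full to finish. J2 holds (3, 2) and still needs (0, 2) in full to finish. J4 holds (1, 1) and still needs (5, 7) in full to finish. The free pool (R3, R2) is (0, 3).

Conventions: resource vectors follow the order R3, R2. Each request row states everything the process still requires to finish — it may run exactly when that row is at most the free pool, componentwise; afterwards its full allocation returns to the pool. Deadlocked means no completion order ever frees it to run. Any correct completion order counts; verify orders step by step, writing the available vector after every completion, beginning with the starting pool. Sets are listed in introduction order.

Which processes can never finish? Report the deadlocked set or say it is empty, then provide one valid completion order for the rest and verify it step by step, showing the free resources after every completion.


Nothing here is deadlocked.
Key observation: J2 leads a chain of completions in which each release enables another process.
One completion order for the rest: J2, J1, J7, J6, J4. Check, step by step:
  pool = (0, 3)
  J2 needs (0, 2) <= (0, 3) -> finishes; pool += (3, 2) = (3, 5)
  J1 needs (3, 5) <= (3, 5) -> finishes; pool += (1, 1) = (4, 6)
  J7 needs (1, 0) <= (4, 6) -> finishes; pool += (1, 1) = (5, 7)
  J6 needs (3, 6) <= (5, 7) -> finishes; pool += (1, 0) = (6, 7)
  J4 needs (5, 7) <= (6, 7) -> finishes; pool += (1, 1) = (7, 8)


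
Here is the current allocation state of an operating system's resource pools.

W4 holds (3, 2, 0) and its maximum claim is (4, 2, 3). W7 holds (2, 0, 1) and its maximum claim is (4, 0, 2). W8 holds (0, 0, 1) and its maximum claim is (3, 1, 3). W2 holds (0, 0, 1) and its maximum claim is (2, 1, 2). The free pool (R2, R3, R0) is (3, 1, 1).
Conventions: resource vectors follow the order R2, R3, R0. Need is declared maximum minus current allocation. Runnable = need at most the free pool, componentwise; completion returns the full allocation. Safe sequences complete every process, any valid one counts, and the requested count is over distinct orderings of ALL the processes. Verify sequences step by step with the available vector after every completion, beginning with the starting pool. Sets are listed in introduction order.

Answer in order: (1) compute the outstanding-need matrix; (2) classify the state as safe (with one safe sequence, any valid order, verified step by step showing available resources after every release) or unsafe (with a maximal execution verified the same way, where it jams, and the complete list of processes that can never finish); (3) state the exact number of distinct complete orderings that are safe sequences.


(1) Remaining need (order R2, R3, R0):
  W4: (1, 0, 3)
  W7: (2, 0, 1)
  W8: (3, 1, 2)
  W2: (2, 1, 1)
(2) SAFE — a valid safe sequence is W7, W2, W8, W4.
Key observation: W7 is the earliest step where a requested resource binds exactly: need (2, 0, 1), pool (3, 1, 1) at its turn.
Walking it through:
  pool = (3, 1, 1)
  run W7 (needs (2, 0, 1), free (3, 1, 1)); after release of (2, 0, 1) the pool is (5, 1, 2)
  run W2 (needs (2, 1, 1), free (5, 1, 2)); after release of (0, 0, 1) the pool is (5, 1, 3)
  run W8 (needs (3, 1, 2), free (5, 1, 3)); after release of (0, 0, 1) the pool is (5, 1, 4)
  run W4 (needs (1, 0, 3), free (5, 1, 4)); after release of (3, 2, 0) the pool is (8, 3, 4)
(3) The exact count: 8 of the possible complete orderings are safe sequences.


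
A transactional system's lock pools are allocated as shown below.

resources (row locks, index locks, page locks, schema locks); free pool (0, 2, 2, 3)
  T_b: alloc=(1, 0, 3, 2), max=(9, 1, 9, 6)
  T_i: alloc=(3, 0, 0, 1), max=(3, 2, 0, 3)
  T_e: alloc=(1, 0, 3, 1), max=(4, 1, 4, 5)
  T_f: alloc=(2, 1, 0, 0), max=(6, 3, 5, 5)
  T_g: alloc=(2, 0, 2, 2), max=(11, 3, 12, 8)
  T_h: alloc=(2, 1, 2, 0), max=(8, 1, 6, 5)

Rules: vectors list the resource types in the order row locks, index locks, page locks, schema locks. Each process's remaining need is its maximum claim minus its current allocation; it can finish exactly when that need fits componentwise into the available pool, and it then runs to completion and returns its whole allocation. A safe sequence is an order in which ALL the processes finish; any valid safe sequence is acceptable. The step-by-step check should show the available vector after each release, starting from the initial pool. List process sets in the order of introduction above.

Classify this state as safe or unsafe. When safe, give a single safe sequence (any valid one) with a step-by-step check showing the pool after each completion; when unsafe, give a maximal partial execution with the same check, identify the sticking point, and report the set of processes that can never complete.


The state is SAFE; one workable sequence: T_i, T_e, T_f, T_h, T_b, T_g.
Key observation: T_i is the earliest step where a requested resource binds exactly: need (0, 2, 0, 2), pool (0, 2, 2, 3) at its turn.
Step-by-step check:
  pool = (0, 2, 2, 3)
  T_i: need (0, 2, 0, 2) fits (0, 2, 2, 3); releases (3, 0, 0, 1), pool now (3, 2, 2, 4)
  T_e: need (3, 1, 1, 4) fits (3, 2, 2, 4); releases (1, 0, 3, 1), pool now (4, 2, 5, 5)
  T_f: need (4, 2, 5, 5) fits (4, 2, 5, 5); releases (2, 1, 0, 0), pool now (6, 3, 5, 5)
  T_h: need (6, 0, 4, 5) fits (6, 3, 5, 5); releases (2, 1, 2, 0), pool now (8, 4, 7, 5)
  T_b: need (8, 1, 6, 4) fits (8, 4, 7, 5); releases (1, 0, 3, 2), pool now (9, 4, 10, 7)
  T_g: need (9, 3, 10, 6) fits (9, 4, 10, 7); releases (2, 0, 2, 2), pool now (11, 4, 12, 9)


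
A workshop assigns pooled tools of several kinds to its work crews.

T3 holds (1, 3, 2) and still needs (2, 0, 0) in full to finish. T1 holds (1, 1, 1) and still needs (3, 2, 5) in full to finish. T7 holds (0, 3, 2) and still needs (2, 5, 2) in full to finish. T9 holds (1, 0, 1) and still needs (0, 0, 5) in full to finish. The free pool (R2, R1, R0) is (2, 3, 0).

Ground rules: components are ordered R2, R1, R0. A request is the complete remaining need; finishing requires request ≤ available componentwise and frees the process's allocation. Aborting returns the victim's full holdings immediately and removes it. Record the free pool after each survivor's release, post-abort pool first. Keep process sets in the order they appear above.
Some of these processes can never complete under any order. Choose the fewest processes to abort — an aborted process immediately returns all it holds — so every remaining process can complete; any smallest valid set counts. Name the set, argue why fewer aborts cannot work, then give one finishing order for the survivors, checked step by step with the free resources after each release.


The answer: abort T9.
Key observation: T1 could never have finished before the abort; with (1, 0, 1) returned by T9, it fits at step 3.
Minimality: the empty abort set fails — the state is deadlocked as it stands.
Survivors finish in the order: T3, T7, T1. Verifying each step (pool after the aborts first):
  pool = (3, 3, 1)
  run T3 (needs (2, 0, 0), free (3, 3, 1)); after release of (1, 3, 2) the pool is (4, 6, 3)
  run T7 (needs (2, 5, 2), free (4, 6, 3)); after release of (0, 3, 2) the pool is (4, 9, 5)
  run T1 (needs (3, 2, 5), free (4, 9, 5)); after release of (1, 1, 1) the pool is (5, 10, 6)


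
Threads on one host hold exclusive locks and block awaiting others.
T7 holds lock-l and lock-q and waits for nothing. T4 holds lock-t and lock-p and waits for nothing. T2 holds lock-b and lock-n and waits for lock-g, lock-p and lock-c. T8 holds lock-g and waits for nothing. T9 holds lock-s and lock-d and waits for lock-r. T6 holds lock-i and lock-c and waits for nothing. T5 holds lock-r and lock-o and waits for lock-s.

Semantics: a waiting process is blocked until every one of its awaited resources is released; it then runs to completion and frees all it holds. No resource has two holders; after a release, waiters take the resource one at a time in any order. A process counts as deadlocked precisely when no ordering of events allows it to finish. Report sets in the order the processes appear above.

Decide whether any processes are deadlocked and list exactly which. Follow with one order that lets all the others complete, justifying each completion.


The deadlocked set is T9 and T5.
Key observation: along T9 -> T5 -> T9, each member waits on what the next one holds — a deadlock; no other process is dragged down with it.
One completion order for the rest: T4, T7, T6, T8, T2.
Check, step by step:
  T4 waits on nothing -> runs at once and releases lock-t and lock-p
  T7 waits on nothing -> runs at once and releases lock-l and lock-q
  T6 waits on nothing -> runs at once and releases lock-i and lock-c
  T8 waits on nothing -> runs at once and releases lock-g
  T2 waits on lock-g, lock-p and lock-c — all released -> runs and releases lock-b and lock-n


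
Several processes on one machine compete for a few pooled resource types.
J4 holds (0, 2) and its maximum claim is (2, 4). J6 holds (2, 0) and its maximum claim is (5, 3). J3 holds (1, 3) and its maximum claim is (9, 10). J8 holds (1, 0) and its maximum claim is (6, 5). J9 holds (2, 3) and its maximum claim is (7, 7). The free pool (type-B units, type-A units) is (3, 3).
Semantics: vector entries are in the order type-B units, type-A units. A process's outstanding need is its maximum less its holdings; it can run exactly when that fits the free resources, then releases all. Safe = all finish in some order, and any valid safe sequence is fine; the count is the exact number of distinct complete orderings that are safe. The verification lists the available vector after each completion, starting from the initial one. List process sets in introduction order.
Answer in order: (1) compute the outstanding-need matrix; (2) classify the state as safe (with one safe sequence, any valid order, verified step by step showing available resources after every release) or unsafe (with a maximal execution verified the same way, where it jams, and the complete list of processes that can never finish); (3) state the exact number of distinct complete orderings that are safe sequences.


(1) Outstanding need per process (order type-B units, type-A units):
  J4: (2, 2)
  J6: (3, 3)
  J3: (8, 7)
  J8: (5, 5)
  J9: (5, 4)
(2) The state is SAFE; one workable sequence: J4, J6, J9, J8, J3.
Key observation: J6 marks the first exact bind of the order: its need (3, 3) fits the free (3, 5) with zero slack on a requested resource.
Verifying each step:
  pool = (3, 3)
  run J4 (needs (2, 2), free (3, 3)); after release of (0, 2) the pool is (3, 5)
  run J6 (needs (3, 3), free (3, 5)); after release of (2, 0) the pool is (5, 5)
  run J9 (needs (5, 4), free (5, 5)); after release of (2, 3) the pool is (7, 8)
  run J8 (needs (5, 5), free (7, 8)); after release of (1, 0) the pool is (8, 8)
  run J3 (needs (8, 7), free (8, 8)); after release of (1, 3) the pool is (9, 11)
(3) Exactly 4 of the possible complete orderings are safe sequences.


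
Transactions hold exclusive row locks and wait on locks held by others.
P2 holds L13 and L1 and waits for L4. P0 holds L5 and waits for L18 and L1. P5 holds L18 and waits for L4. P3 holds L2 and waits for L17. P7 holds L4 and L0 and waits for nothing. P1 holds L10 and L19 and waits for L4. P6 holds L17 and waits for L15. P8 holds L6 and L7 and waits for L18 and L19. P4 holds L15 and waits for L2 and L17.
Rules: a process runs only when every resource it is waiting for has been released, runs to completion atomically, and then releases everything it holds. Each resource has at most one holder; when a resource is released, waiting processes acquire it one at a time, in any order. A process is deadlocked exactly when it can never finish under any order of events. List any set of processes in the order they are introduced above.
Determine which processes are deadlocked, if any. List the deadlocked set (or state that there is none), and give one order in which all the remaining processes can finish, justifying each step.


The deadlocked set is P3, P6 and P4.
Key observation: the knot is the closed ring of waits P3 -> P6 -> P4 -> P3; no other process is dragged down with it.
The rest can finish in the order P7, P5, P1, P8, P2, P0.
Verifying each step:
  P7: no waits; runs immediately, freeing L4 and L0
  run P5 (all its waits — L4 — are resolved); releases L18
  run P1 (all its waits — L4 — are resolved); releases L10 and L19
  run P8 (all its waits — L18 and L19 — are resolved); releases L6 and L7
  run P2 (all its waits — L4 — are resolved); releases L13 and L1
  run P0 (all its waits — L18 and L1 — are resolved); releases L5


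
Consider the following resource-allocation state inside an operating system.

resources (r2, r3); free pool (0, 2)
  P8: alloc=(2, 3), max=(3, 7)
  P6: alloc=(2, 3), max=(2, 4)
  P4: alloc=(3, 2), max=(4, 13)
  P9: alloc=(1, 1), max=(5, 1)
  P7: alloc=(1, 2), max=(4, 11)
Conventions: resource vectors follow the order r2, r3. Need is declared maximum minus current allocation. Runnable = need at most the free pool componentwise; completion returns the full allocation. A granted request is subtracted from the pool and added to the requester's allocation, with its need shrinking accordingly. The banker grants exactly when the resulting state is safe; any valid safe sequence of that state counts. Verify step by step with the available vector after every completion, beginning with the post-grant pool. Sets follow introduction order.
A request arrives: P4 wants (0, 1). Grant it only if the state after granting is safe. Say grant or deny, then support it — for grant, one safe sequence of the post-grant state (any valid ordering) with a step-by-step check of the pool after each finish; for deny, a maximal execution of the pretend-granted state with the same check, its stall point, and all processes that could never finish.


DENY. Granting would leave the state unsafe.
Key observation: r3 is the bottleneck — with P6, P8, P9 done the pool holds (5, 8), short of every remaining need.
After a pretend grant, a maximal execution: P6, P8, P9 — then nothing else fits. Walking it through:
  pool = (0, 1)
  run P6 (needs (0, 1), free (0, 1)); after release of (2, 3) the pool is (2, 4)
  run P8 (needs (1, 4), free (2, 4)); after release of (2, 3) the pool is (4, 7)
  run P9 (needs (4, 0), free (4, 7)); after release of (1, 1) the pool is (5, 8)
  blocked: P4 wants (1, 10), pool (5, 8) — not enough r3
  blocked: P7 wants (3, 9), pool (5, 8) — not enough r3
Post-grant, the permanently blocked set is P4 and P7.


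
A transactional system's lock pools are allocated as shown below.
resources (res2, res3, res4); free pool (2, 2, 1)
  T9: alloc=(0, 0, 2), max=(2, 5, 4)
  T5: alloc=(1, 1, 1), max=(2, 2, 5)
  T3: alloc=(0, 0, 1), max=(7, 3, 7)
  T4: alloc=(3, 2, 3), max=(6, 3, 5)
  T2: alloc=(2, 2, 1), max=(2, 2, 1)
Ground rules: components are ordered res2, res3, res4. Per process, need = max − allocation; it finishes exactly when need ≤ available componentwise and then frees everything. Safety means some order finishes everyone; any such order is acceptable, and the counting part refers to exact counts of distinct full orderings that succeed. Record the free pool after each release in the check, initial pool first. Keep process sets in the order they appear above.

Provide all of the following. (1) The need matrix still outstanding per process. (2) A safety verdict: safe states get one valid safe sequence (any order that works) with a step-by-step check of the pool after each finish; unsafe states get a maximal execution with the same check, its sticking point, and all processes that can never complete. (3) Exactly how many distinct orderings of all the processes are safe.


(1) Outstanding need per process (order res2, res3, res4):
  T9: (2, 5, 2)
  T5: (1, 1, 4)
  T3: (7, 3, 6)
  T4: (3, 1, 2)
  T2: (0, 0, 0)
(2) The state is SAFE; one workable sequence: T2, T4, T5, T3, T9.
Key observation: at T4 the run first touches a limit — (3, 1, 2) against (4, 4, 2), exact on a resource it actually requests.
Step-by-step check:
  pool = (2, 2, 1)
  T2: need (0, 0, 0) fits (2, 2, 1); releases (2, 2, 1), pool now (4, 4, 2)
  T4: need (3, 1, 2) fits (4, 4, 2); releases (3, 2, 3), pool now (7, 6, 5)
  T5: need (1, 1, 4) fits (7, 6, 5); releases (1, 1, 1), pool now (8, 7, 6)
  T3: need (7, 3, 6) fits (8, 7, 6); releases (0, 0, 1), pool now (8, 7, 7)
  T9: need (2, 5, 2) fits (8, 7, 7); releases (0, 0, 2), pool now (8, 7, 9)
(3) Exactly 4 of the possible complete orderings are safe sequences.


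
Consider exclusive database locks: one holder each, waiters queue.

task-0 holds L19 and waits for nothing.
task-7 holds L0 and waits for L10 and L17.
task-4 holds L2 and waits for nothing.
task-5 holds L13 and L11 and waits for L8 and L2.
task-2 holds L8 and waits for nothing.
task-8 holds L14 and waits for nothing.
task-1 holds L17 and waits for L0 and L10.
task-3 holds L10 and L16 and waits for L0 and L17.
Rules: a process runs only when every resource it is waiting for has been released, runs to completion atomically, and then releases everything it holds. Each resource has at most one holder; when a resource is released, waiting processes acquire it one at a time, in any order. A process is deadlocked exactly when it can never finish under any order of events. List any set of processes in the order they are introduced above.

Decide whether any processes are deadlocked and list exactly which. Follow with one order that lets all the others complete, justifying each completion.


Deadlocked: task-7, task-1 and task-3.
Key observation: the knot is the closed ring of waits task-7 -> task-1 -> task-7; task-3 is caught in further circular waits.
One completion order for the rest: task-2, task-4, task-0, task-5, task-8.
Check, step by step:
  run task-2 (it waits on nothing); releases L8
  run task-4 (it waits on nothing); releases L2
  run task-0 (it waits on nothing); releases L19
  task-5 waits on L8 and L2 — all released -> runs and releases L13 and L11
  run task-8 (it waits on nothing); releases L14


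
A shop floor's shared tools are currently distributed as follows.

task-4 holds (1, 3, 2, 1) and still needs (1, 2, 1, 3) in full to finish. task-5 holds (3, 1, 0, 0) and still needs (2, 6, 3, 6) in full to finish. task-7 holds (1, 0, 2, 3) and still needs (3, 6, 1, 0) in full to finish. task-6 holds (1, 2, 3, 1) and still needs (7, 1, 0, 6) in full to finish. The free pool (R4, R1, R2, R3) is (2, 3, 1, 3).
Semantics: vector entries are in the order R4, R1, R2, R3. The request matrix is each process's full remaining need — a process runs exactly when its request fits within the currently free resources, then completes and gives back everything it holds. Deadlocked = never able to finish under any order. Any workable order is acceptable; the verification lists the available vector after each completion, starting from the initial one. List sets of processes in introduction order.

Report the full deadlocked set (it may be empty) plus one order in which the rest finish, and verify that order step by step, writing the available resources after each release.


The deadlocked set is empty.
Key observation: the pool covers task-4 at once, and every later process fits after earlier releases.
One completion order for the rest: task-4, task-7, task-5, task-6. Check, step by step:
  pool = (2, 3, 1, 3)
  task-4 needs (1, 2, 1, 3) <= (2, 3, 1, 3) -> finishes; pool += (1, 3, 2, 1) = (3, 6, 3, 4)
  task-7 needs (3, 6, 1, 0) <= (3, 6, 3, 4) -> finishes; pool += (1, 0, 2, 3) = (4, 6, 5, 7)
  task-5 needs (2, 6, 3, 6) <= (4, 6, 5, 7) -> finishes; pool += (3, 1, 0, 0) = (7, 7, 5, 7)
  task-6 needs (7, 1, 0, 6) <= (7, 7, 5, 7) -> finishes; pool += (1, 2, 3, 1) = (8, 9, 8, 8)


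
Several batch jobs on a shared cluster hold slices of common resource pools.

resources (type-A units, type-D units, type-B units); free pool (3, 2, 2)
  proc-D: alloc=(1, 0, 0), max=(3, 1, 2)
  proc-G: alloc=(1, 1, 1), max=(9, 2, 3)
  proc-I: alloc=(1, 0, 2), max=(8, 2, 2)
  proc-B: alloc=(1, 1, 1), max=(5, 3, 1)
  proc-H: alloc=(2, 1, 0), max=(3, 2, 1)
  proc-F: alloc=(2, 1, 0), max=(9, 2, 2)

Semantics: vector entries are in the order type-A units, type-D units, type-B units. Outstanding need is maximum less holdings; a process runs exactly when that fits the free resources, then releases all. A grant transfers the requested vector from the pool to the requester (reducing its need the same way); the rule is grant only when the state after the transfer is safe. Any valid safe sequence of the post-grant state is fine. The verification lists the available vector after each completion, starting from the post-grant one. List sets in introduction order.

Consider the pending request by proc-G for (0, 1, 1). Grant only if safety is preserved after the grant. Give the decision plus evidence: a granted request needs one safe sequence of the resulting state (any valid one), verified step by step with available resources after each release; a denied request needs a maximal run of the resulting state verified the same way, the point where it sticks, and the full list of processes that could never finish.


GRANT — the state after the grant stays safe, e.g. via proc-H, proc-B, proc-D, proc-F, proc-I, proc-G.
Key observation: the grant leaves (3, 1, 1) free — enough for proc-H, whose release restarts the cascade.
Check on the post-grant state, step by step:
  pool = (3, 1, 1)
  proc-H needs (1, 1, 1) <= (3, 1, 1) -> finishes; pool += (2, 1, 0) = (5, 2, 1)
  proc-B needs (4, 2, 0) <= (5, 2, 1) -> finishes; pool += (1, 1, 1) = (6, 3, 2)
  proc-D needs (2, 1, 2) <= (6, 3, 2) -> finishes; pool += (1, 0, 0) = (7, 3, 2)
  proc-F needs (7, 1, 2) <= (7, 3, 2) -> finishes; pool += (2, 1, 0) = (9, 4, 2)
  proc-I needs (7, 2, 0) <= (9, 4, 2) -> finishes; pool += (1, 0, 2) = (10, 4, 4)
  proc-G needs (8, 0, 1) <= (10, 4, 4) -> finishes; pool += (1, 2, 2) = (11, 6, 6)


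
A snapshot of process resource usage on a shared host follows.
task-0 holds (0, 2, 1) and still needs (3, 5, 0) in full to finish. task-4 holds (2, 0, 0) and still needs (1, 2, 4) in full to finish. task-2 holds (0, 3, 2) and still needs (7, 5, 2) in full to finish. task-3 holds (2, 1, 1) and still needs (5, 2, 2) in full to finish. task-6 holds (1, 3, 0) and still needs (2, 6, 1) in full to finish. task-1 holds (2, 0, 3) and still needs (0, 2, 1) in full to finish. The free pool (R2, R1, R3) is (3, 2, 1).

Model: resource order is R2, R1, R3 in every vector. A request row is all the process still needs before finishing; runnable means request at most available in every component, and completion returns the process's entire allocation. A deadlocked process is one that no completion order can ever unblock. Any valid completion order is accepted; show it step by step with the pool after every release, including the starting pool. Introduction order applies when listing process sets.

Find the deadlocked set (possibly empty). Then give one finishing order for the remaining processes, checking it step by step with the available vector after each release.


Deadlocked set: task-0, task-2 and task-6.
Key observation: task-1, task-4, task-3 can finish, but then (9, 3, 5) is all there is, and the blocked group's R1 demands exceed it.
One completion order for the rest: task-1, task-4, task-3. Check, step by step:
  pool = (3, 2, 1)
  task-1 needs (0, 2, 1) <= (3, 2, 1) -> finishes; pool += (2, 0, 3) = (5, 2, 4)
  task-4 needs (1, 2, 4) <= (5, 2, 4) -> finishes; pool += (2, 0, 0) = (7, 2, 4)
  task-3 needs (5, 2, 2) <= (7, 2, 4) -> finishes; pool += (2, 1, 1) = (9, 3, 5)
The stuck group stays short no matter what:
  blocked: task-0 wants (3, 5, 0), pool (9, 3, 5) — not enough R1
  blocked: task-2 wants (7, 5, 2), pool (9, 3, 5) — not enough R1
  blocked: task-6 wants (2, 6, 1), pool (9, 3, 5) — not enough R1


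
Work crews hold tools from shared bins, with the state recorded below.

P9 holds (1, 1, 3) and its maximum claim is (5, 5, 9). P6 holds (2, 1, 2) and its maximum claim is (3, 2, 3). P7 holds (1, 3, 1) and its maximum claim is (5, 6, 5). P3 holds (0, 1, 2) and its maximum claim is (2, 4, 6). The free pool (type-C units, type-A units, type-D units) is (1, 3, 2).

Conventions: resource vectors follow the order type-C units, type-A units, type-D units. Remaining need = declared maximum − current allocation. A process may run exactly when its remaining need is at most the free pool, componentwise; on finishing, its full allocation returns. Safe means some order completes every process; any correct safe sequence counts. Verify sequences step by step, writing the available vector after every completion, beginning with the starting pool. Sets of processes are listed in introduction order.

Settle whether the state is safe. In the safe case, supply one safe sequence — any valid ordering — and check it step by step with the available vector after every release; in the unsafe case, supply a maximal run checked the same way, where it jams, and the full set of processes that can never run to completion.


The state is UNSAFE.
Key observation: the pool after P6, P3 is (3, 5, 6); every surviving request exceeds it in type-C units, so progress ends there.
A maximal execution: P6, P3 — then nothing else fits. Verifying each step:
  pool = (1, 3, 2)
  P6: need (1, 1, 1) fits (1, 3, 2); releases (2, 1, 2), pool now (3, 4, 4)
  P3: need (2, 3, 4) fits (3, 4, 4); releases (0, 1, 2), pool now (3, 5, 6)
  blocked: P9 wants (4, 4, 6), pool (3, 5, 6) — not enough type-C units
  blocked: P7 wants (4, 3, 4), pool (3, 5, 6) — not enough type-C units
Never able to finish: P9 and P7.


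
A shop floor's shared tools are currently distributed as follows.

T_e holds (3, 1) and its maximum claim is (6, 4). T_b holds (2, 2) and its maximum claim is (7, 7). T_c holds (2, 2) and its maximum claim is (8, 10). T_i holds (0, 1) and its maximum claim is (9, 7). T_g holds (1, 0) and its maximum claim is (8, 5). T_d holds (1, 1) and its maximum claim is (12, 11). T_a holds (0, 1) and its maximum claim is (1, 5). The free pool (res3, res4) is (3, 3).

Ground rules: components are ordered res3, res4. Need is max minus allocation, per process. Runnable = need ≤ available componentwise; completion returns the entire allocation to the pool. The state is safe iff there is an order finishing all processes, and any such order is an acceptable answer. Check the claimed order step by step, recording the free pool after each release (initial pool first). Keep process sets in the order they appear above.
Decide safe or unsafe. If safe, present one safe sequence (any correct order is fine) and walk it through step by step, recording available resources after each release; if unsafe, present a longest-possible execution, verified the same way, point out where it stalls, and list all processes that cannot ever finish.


SAFE. One safe sequence: T_e, T_a, T_b, T_g, T_i, T_c, T_d.
Key observation: T_e marks the first exact bind of the order: its need (3, 3) fits the free (3, 3) with zero slack on a requested resource.
Check, step by step:
  pool = (3, 3)
  T_e needs (3, 3) <= (3, 3) -> finishes; pool += (3, 1) = (6, 4)
  T_a needs (1, 4) <= (6, 4) -> finishes; pool += (0, 1) = (6, 5)
  T_b needs (5, 5) <= (6, 5) -> finishes; pool += (2, 2) = (8, 7)
  T_g needs (7, 5) <= (8, 7) -> finishes; pool += (1, 0) = (9, 7)
  T_i needs (9, 6) <= (9, 7) -> finishes; pool += (0, 1) = (9, 8)
  T_c needs (6, 8) <= (9, 8) -> finishes; pool += (2, 2) = (11, 10)
  T_d needs (11, 10) <= (11, 10) -> finishes; pool += (1, 1) = (12, 11)


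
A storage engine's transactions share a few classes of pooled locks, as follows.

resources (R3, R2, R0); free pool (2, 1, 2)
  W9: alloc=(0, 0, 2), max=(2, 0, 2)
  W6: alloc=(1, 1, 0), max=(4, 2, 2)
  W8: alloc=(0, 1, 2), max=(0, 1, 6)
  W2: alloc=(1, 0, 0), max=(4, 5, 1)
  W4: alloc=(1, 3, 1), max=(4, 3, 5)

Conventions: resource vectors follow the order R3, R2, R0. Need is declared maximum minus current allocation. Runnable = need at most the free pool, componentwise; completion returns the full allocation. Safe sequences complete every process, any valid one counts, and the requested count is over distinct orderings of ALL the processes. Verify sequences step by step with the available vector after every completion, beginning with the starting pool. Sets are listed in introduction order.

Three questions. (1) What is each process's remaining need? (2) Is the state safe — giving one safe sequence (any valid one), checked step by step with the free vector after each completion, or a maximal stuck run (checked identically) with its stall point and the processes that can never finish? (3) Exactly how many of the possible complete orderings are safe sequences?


(1) Remaining need (order R3, R2, R0):
  W9: (2, 0, 0)
  W6: (3, 1, 2)
  W8: (0, 0, 4)
  W2: (3, 5, 1)
  W4: (3, 0, 4)
(2) UNSAFE.
Key observation: once W9, W8 finish, the pool peaks at (2, 2, 6) — and every remaining process still needs more R3 than that.
A maximal execution: W9, W8 — then nothing else fits. Verifying each step:
  pool = (2, 1, 2)
  W9: need (2, 0, 0) fits (2, 1, 2); releases (0, 0, 2), pool now (2, 1, 4)
  W8: need (0, 0, 4) fits (2, 1, 4); releases (0, 1, 2), pool now (2, 2, 6)
  blocked: W6 wants (3, 1, 2), pool (2, 2, 6) — not enough R3
  blocked: W2 wants (3, 5, 1), pool (2, 2, 6) — not enough R3 and R2
  blocked: W4 wants (3, 0, 4), pool (2, 2, 6) — not enough R3
Processes that can never finish: W6, W2 and W4.
(3) Precisely 0 of the possible complete orderings are safe sequences.


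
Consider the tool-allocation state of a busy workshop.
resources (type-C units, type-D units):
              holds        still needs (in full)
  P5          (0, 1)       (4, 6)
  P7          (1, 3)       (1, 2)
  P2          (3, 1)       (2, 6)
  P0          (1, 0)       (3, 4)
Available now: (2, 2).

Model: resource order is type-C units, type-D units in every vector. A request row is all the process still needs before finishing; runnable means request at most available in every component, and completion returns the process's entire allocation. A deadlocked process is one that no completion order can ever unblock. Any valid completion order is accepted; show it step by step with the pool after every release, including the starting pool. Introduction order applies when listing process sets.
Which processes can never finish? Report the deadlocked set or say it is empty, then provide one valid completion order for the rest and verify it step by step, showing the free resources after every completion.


Deadlocked set: P5 and P2.
Key observation: after P7, P0 complete, (4, 5) is the best the pool ever gets, yet each leftover process wants more type-D units.
A valid finishing order for the others: P7, P0. Walking it through:
  pool = (2, 2)
  P7 needs (1, 2) <= (2, 2) -> finishes; pool += (1, 3) = (3, 5)
  P0 needs (3, 4) <= (3, 5) -> finishes; pool += (1, 0) = (4, 5)
The stuck group stays short no matter what:
  blocked: P5 wants (4, 6), pool (4, 5) — not enough type-D units
  blocked: P2 wants (2, 6), pool (4, 5) — not enough type-D units


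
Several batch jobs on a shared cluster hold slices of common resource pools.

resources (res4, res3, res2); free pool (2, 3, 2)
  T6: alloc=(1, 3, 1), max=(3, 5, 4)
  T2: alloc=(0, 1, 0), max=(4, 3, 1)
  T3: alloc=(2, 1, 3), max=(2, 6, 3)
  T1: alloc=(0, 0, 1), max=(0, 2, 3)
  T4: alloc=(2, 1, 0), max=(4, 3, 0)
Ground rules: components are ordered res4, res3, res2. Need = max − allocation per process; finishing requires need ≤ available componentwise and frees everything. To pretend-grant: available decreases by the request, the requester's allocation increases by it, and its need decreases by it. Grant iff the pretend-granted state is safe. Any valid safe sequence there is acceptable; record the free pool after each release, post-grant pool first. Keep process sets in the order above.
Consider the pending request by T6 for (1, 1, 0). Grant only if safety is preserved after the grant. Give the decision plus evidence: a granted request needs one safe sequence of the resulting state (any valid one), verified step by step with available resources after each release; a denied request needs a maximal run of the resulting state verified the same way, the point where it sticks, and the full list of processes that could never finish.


GRANT: granting preserves safety; a valid post-grant sequence is T1, T6, T3, T4, T2.
Key observation: the grant leaves (1, 2, 2) free — enough for T1, whose release restarts the cascade.
Verifying the post-grant state step by step:
  pool = (1, 2, 2)
  T1: need (0, 2, 2) fits (1, 2, 2); releases (0, 0, 1), pool now (1, 2, 3)
  T6: need (1, 1, 3) fits (1, 2, 3); releases (2, 4, 1), pool now (3, 6, 4)
  T3: need (0, 5, 0) fits (3, 6, 4); releases (2, 1, 3), pool now (5, 7, 7)
  T4: need (2, 2, 0) fits (5, 7, 7); releases (2, 1, 0), pool now (7, 8, 7)
  T2: need (4, 2, 1) fits (7, 8, 7); releases (0, 1, 0), pool now (7, 9, 7)


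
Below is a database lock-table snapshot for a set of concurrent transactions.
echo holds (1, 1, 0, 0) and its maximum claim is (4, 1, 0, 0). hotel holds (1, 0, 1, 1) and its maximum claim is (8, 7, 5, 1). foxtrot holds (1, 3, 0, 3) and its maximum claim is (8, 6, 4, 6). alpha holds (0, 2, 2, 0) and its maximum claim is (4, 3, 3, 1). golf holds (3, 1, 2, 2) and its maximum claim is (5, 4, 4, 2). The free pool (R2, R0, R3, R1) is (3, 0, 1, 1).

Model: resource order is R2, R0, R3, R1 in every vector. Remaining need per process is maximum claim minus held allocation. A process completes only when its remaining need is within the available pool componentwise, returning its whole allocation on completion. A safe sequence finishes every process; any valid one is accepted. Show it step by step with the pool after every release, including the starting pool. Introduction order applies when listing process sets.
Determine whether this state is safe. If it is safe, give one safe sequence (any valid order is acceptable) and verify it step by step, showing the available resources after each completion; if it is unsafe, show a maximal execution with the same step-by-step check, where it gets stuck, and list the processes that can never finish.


SAFE, for example via the order echo, alpha, golf, foxtrot, hotel.
Key observation: echo is the earliest step where a requested resource binds exactly: need (3, 0, 0, 0), pool (3, 0, 1, 1) at its turn.
Step-by-step check:
  pool = (3, 0, 1, 1)
  echo: need (3, 0, 0, 0) fits (3, 0, 1, 1); releases (1, 1, 0, 0), pool now (4, 1, 1, 1)
  alpha: need (4, 1, 1, 1) fits (4, 1, 1, 1); releases (0, 2, 2, 0), pool now (4, 3, 3, 1)
  golf: need (2, 3, 2, 0) fits (4, 3, 3, 1); releases (3, 1, 2, 2), pool now (7, 4, 5, 3)
  foxtrot: need (7, 3, 4, 3) fits (7, 4, 5, 3); releases (1, 3, 0, 3), pool now (8, 7, 5, 6)
  hotel: need (7, 7, 4, 0) fits (8, 7, 5, 6); releases (1, 0, 1, 1), pool now (9, 7, 6, 7)


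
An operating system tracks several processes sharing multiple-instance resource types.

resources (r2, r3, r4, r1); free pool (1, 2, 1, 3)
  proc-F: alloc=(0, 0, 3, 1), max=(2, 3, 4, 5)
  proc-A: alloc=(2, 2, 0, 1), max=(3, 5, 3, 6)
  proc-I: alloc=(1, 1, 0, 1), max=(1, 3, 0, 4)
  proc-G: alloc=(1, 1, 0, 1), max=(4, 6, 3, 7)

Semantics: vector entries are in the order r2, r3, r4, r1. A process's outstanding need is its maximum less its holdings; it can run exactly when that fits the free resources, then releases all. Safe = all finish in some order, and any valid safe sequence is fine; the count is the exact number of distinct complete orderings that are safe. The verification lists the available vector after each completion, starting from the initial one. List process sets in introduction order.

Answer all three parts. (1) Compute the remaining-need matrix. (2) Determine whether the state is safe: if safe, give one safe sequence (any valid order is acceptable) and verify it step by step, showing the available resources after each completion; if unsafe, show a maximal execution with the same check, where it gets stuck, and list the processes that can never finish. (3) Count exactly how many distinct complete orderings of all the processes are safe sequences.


(1) Remaining need (order r2, r3, r4, r1):
  proc-F: (2, 3, 1, 4)
  proc-A: (1, 3, 3, 5)
  proc-I: (0, 2, 0, 3)
  proc-G: (3, 5, 3, 6)
(2) The state is SAFE; one workable sequence: proc-I, proc-F, proc-A, proc-G.
Key observation: reading the order forward, proc-I is the first process whose need (0, 2, 0, 3) meets the free pool (1, 2, 1, 3) exactly on a resource it requests.
Walking it through:
  pool = (1, 2, 1, 3)
  run proc-I (needs (0, 2, 0, 3), free (1, 2, 1, 3)); after release of (1, 1, 0, 1) the pool is (2, 3, 1, 4)
  run proc-F (needs (2, 3, 1, 4), free (2, 3, 1, 4)); after release of (0, 0, 3, 1) the pool is (2, 3, 4, 5)
  run proc-A (needs (1, 3, 3, 5), free (2, 3, 4, 5)); after release of (2, 2, 0, 1) the pool is (4, 5, 4, 6)
  run proc-G (needs (3, 5, 3, 6), free (4, 5, 4, 6)); after release of (1, 1, 0, 1) the pool is (5, 6, 4, 7)
(3) The exact count: 1 of the possible complete orderings is a safe sequence.
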